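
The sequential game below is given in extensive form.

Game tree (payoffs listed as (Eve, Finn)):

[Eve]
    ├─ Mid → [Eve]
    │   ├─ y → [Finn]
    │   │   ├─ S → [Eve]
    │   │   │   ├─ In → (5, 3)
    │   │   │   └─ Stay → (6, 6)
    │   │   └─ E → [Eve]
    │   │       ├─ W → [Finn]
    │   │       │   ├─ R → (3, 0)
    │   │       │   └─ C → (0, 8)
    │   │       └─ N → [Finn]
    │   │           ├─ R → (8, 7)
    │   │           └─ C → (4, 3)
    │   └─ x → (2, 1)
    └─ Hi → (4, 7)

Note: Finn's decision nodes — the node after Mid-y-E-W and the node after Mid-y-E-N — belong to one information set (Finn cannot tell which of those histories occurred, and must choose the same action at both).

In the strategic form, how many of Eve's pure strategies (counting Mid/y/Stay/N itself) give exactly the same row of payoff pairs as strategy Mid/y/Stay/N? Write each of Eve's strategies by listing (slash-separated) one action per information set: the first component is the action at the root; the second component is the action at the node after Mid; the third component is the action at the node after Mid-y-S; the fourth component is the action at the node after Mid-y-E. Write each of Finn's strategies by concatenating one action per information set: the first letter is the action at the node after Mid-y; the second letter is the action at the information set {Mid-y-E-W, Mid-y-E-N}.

Row for Mid/y/Stay/N (columns SR, SC, ER, EC): (6,6) (6,6) (8,7) (4,3).
Every one of Eve's information sets is on the play path for some reply by Finn when Eve follows Mid/y/Stay/N.
Changing the action at any of them therefore changes at least one column, so only Mid/y/Stay/N itself gives this row.

1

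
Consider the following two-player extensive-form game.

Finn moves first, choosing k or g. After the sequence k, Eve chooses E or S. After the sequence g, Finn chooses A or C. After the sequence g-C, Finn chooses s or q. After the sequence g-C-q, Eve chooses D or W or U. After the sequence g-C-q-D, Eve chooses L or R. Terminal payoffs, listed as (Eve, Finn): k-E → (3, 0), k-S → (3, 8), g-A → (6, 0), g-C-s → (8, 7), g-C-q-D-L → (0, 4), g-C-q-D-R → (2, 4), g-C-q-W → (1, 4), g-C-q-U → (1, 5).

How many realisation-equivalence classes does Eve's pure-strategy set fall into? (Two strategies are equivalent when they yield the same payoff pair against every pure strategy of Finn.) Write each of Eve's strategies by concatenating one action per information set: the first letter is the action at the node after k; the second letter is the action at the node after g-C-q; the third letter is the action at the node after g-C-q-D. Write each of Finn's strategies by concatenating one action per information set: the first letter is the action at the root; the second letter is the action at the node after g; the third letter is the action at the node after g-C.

8

Eve has 12 pure strategies: EDL, EDR, EWL, EWR, EUL, EUR, SDL, SDR, SWL, SWR, SUL, SUR. Columns: kAs, kAq, kCs, kCq, gAs, gAq, gCs, gCq.
{EDL} → row (3,0) (3,0) (3,0) (3,0) (6,0) (6,0) (8,7) (0,4)
{EDR} → row (3,0) (3,0) (3,0) (3,0) (6,0) (6,0) (8,7) (2,4)
{EWL, EWR} → row (3,0) (3,0) (3,0) (3,0) (6,0) (6,0) (8,7) (1,4)
{EUL, EUR} → row (3,0) (3,0) (3,0) (3,0) (6,0) (6,0) (8,7) (1,5)
{SDL} → row (3,8) (3,8) (3,8) (3,8) (6,0) (6,0) (8,7) (0,4)
{SDR} → row (3,8) (3,8) (3,8) (3,8) (6,0) (6,0) (8,7) (2,4)
{SWL, SWR} → row (3,8) (3,8) (3,8) (3,8) (6,0) (6,0) (8,7) (1,4)
{SUL, SUR} → row (3,8) (3,8) (3,8) (3,8) (6,0) (6,0) (8,7) (1,5)
That's 8 distinct rows out of 12 strategies.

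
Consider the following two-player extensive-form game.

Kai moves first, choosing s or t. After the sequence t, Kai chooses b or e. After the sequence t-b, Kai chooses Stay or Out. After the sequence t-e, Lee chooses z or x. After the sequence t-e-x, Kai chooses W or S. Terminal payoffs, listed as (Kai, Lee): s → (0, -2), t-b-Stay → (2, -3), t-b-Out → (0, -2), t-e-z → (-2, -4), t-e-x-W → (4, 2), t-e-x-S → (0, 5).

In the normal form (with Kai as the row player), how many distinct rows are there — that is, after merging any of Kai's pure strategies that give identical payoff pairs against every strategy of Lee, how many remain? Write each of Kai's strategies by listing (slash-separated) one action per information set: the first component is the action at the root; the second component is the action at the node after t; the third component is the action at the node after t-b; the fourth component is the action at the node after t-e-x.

Kai has 16 pure strategies: s/b/Stay/W, s/b/Stay/S, s/b/Out/W, s/b/Out/S, s/e/Stay/W, s/e/Stay/S, s/e/Out/W, s/e/Out/S, t/b/Stay/W, t/b/Stay/S, t/b/Out/W, t/b/Out/S, t/e/Stay/W, t/e/Stay/S, t/e/Out/W, t/e/Out/S. Columns: z, x.
{s/b/Stay/W, s/b/Stay/S, s/b/Out/W, s/b/Out/S, s/e/Stay/W, s/e/Stay/S, s/e/Out/W, s/e/Out/S, t/b/Out/W, t/b/Out/S} → row (0,-2) (0,-2)
{t/b/Stay/W, t/b/Stay/S} → row (2,-3) (2,-3)
{t/e/Stay/W, t/e/Out/W} → row (-2,-4) (4,2)
{t/e/Stay/S, t/e/Out/S} → row (-2,-4) (0,5)
That's 4 distinct rows out of 16 strategies.

4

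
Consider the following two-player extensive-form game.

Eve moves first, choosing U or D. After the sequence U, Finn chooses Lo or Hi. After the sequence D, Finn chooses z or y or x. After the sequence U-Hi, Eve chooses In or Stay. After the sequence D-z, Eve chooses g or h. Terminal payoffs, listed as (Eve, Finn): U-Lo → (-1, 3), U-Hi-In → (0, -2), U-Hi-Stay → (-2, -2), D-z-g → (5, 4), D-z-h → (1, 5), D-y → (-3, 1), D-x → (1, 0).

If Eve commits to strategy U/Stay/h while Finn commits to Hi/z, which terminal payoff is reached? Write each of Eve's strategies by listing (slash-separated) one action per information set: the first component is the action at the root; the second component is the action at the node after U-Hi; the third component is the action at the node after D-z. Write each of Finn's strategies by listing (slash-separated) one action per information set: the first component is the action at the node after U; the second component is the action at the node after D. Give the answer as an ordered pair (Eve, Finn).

(-2, -2)

Trace the play path from the root:
  Eve plays U
  Finn plays Hi at [U]
  Eve plays Stay at [U-Hi]
→ terminal payoff (-2, -2).
(Eve's choice at the node after D-z is never reached on this path, so it doesn't affect the outcome.)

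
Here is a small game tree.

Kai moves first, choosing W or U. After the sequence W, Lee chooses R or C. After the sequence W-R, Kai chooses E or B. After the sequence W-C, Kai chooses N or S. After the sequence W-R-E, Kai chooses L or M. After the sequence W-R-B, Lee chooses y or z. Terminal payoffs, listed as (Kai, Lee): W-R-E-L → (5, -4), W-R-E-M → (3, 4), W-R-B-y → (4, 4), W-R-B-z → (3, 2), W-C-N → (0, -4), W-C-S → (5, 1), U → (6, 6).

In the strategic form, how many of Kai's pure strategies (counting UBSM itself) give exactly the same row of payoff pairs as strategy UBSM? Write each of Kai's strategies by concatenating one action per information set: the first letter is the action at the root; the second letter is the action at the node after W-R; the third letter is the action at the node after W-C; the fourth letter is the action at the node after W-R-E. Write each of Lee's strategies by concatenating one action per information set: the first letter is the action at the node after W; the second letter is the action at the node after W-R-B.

Row for UBSM (columns Ry, Rz, Cy, Cz): (6,6) (6,6) (6,6) (6,6).
Under UBSM, Kai's choice at the node after W-R and at the node after W-C and at the node after W-R-E can never be reached regardless of what Lee does, so varying those choices leaves every outcome unchanged.
Holding the reachable choices fixed and varying the unreachable ones freely already gives 2 × 2 × 2 = 8 equivalent strategies.
No other strategy reproduces this row, so those 8 are the full class: UENL, UENM, UESL, UESM, UBNL, UBNM, UBSL, UBSM.

8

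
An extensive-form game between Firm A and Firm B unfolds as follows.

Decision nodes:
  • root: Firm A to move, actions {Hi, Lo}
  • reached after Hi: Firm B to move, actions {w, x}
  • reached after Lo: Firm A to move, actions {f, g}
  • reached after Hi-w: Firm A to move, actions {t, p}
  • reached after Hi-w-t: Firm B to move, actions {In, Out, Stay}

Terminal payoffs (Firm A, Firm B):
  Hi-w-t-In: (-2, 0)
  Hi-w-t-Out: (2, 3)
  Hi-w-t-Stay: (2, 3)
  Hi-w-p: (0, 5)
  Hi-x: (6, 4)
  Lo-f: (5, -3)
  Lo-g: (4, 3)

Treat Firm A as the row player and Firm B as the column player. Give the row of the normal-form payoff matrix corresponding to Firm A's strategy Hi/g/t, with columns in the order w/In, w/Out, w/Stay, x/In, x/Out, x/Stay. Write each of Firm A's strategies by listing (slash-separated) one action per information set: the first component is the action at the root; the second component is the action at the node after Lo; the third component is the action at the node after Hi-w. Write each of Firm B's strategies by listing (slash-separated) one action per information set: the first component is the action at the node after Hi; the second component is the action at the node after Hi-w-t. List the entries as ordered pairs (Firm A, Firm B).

(-2,0) (2,3) (2,3) (6,4) (6,4) (6,4)

vs w/In: Firm A plays Hi → Firm B plays w at [Hi] → Firm A plays t at [Hi-w] → Firm B plays In at [Hi-w-t] → (-2, 0)
vs w/Out: Firm A plays Hi → Firm B plays w at [Hi] → Firm A plays t at [Hi-w] → Firm B plays Out at [Hi-w-t] → (2, 3)
vs w/Stay: Firm A plays Hi → Firm B plays w at [Hi] → Firm A plays t at [Hi-w] → Firm B plays Stay at [Hi-w-t] → (2, 3)
vs x/In: Firm A plays Hi → Firm B plays x at [Hi] → (6, 4)
vs x/Out: Firm A plays Hi → Firm B plays x at [Hi] → (6, 4)
vs x/Stay: Firm A plays Hi → Firm B plays x at [Hi] → (6, 4)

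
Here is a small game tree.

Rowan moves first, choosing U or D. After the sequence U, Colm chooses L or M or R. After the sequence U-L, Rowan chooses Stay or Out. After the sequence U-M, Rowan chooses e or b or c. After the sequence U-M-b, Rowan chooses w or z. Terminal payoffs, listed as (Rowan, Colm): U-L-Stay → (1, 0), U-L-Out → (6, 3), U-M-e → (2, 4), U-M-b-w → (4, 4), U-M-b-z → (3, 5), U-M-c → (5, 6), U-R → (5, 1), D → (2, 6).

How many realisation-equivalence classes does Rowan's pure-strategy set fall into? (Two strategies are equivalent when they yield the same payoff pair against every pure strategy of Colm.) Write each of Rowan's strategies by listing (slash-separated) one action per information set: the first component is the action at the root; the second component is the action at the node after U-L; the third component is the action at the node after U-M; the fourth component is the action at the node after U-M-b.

Rowan has 24 pure strategies: U/Stay/e/w, U/Stay/e/z, U/Stay/b/w, U/Stay/b/z, U/Stay/c/w, U/Stay/c/z, U/Out/e/w, U/Out/e/z, U/Out/b/w, U/Out/b/z, U/Out/c/w, U/Out/c/z, D/Stay/e/w, D/Stay/e/z, D/Stay/b/w, D/Stay/b/z, D/Stay/c/w, D/Stay/c/z, D/Out/e/w, D/Out/e/z, D/Out/b/w, D/Out/b/z, D/Out/c/w, D/Out/c/z. Columns: L, M, R.
{U/Stay/e/w, U/Stay/e/z} → row (1,0) (2,4) (5,1)
{U/Stay/b/w} → row (1,0) (4,4) (5,1)
{U/Stay/b/z} → row (1,0) (3,5) (5,1)
{U/Stay/c/w, U/Stay/c/z} → row (1,0) (5,6) (5,1)
{U/Out/e/w, U/Out/e/z} → row (6,3) (2,4) (5,1)
{U/Out/b/w} → row (6,3) (4,4) (5,1)
{U/Out/b/z} → row (6,3) (3,5) (5,1)
{U/Out/c/w, U/Out/c/z} → row (6,3) (5,6) (5,1)
{D/Stay/e/w, D/Stay/e/z, D/Stay/b/w, D/Stay/b/z, D/Stay/c/w, D/Stay/c/z, D/Out/e/w, D/Out/e/z, D/Out/b/w, D/Out/b/z, D/Out/c/w, D/Out/c/z} → row (2,6) (2,6) (2,6)
That's 9 distinct rows out of 24 strategies.

9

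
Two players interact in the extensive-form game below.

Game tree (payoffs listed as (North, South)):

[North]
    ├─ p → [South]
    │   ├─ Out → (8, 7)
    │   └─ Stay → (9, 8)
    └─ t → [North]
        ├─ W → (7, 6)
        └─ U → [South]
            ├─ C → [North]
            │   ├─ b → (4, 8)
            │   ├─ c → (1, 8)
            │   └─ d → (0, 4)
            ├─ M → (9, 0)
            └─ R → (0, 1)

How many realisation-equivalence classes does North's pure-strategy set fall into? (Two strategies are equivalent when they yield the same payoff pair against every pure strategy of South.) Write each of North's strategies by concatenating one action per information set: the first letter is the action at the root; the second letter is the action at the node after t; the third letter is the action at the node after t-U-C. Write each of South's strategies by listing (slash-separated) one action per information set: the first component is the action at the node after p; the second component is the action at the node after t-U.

North has 12 pure strategies: pWb, pWc, pWd, pUb, pUc, pUd, tWb, tWc, tWd, tUb, tUc, tUd. Columns: Out/C, Out/M, Out/R, Stay/C, Stay/M, Stay/R.
{pWb, pWc, pWd, pUb, pUc, pUd} → row (8,7) (8,7) (8,7) (9,8) (9,8) (9,8)
{tWb, tWc, tWd} → row (7,6) (7,6) (7,6) (7,6) (7,6) (7,6)
{tUb} → row (4,8) (9,0) (0,1) (4,8) (9,0) (0,1)
{tUc} → row (1,8) (9,0) (0,1) (1,8) (9,0) (0,1)
{tUd} → row (0,4) (9,0) (0,1) (0,4) (9,0) (0,1)
That's 5 distinct rows out of 12 strategies.

5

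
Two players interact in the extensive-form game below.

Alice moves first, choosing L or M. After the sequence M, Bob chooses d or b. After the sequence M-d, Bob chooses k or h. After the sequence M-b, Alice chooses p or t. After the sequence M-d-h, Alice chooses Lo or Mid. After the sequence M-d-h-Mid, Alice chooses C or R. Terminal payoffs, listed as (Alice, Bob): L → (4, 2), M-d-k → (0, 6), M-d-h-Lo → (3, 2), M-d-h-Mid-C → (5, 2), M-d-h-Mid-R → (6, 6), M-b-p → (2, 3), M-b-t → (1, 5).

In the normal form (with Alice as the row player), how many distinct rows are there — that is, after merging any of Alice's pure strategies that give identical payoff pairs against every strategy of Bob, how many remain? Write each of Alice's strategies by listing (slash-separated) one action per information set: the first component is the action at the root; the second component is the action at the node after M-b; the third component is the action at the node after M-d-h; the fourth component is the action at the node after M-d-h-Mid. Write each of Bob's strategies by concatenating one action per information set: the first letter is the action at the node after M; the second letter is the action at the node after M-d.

7

Alice has 16 pure strategies: L/p/Lo/C, L/p/Lo/R, L/p/Mid/C, L/p/Mid/R, L/t/Lo/C, L/t/Lo/R, L/t/Mid/C, L/t/Mid/R, M/p/Lo/C, M/p/Lo/R, M/p/Mid/C, M/p/Mid/R, M/t/Lo/C, M/t/Lo/R, M/t/Mid/C, M/t/Mid/R. Columns: dk, dh, bk, bh.
{L/p/Lo/C, L/p/Lo/R, L/p/Mid/C, L/p/Mid/R, L/t/Lo/C, L/t/Lo/R, L/t/Mid/C, L/t/Mid/R} → row (4,2) (4,2) (4,2) (4,2)
{M/p/Lo/C, M/p/Lo/R} → row (0,6) (3,2) (2,3) (2,3)
{M/p/Mid/C} → row (0,6) (5,2) (2,3) (2,3)
{M/p/Mid/R} → row (0,6) (6,6) (2,3) (2,3)
{M/t/Lo/C, M/t/Lo/R} → row (0,6) (3,2) (1,5) (1,5)
{M/t/Mid/C} → row (0,6) (5,2) (1,5) (1,5)
{M/t/Mid/R} → row (0,6) (6,6) (1,5) (1,5)
That's 7 distinct rows out of 16 strategies.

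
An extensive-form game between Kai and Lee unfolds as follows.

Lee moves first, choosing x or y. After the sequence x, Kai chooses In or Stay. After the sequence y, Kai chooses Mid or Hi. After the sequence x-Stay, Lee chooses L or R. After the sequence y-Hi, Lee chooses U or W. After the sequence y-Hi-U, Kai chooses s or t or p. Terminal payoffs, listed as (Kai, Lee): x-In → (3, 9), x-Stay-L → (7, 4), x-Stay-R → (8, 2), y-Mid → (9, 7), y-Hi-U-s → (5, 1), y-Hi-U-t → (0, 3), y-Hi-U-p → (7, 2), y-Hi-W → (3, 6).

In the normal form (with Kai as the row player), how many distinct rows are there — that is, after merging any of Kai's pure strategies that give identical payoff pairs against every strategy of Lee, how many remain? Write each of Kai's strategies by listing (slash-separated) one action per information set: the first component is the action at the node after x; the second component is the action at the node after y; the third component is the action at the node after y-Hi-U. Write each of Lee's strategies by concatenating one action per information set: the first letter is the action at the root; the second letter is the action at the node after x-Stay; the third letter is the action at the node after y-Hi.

8

Kai has 12 pure strategies: In/Mid/s, In/Mid/t, In/Mid/p, In/Hi/s, In/Hi/t, In/Hi/p, Stay/Mid/s, Stay/Mid/t, Stay/Mid/p, Stay/Hi/s, Stay/Hi/t, Stay/Hi/p. Columns: xLU, xLW, xRU, xRW, yLU, yLW, yRU, yRW.
{In/Mid/s, In/Mid/t, In/Mid/p} → row (3,9) (3,9) (3,9) (3,9) (9,7) (9,7) (9,7) (9,7)
{In/Hi/s} → row (3,9) (3,9) (3,9) (3,9) (5,1) (3,6) (5,1) (3,6)
{In/Hi/t} → row (3,9) (3,9) (3,9) (3,9) (0,3) (3,6) (0,3) (3,6)
{In/Hi/p} → row (3,9) (3,9) (3,9) (3,9) (7,2) (3,6) (7,2) (3,6)
{Stay/Mid/s, Stay/Mid/t, Stay/Mid/p} → row (7,4) (7,4) (8,2) (8,2) (9,7) (9,7) (9,7) (9,7)
{Stay/Hi/s} → row (7,4) (7,4) (8,2) (8,2) (5,1) (3,6) (5,1) (3,6)
{Stay/Hi/t} → row (7,4) (7,4) (8,2) (8,2) (0,3) (3,6) (0,3) (3,6)
{Stay/Hi/p} → row (7,4) (7,4) (8,2) (8,2) (7,2) (3,6) (7,2) (3,6)
That's 8 distinct rows out of 12 strategies.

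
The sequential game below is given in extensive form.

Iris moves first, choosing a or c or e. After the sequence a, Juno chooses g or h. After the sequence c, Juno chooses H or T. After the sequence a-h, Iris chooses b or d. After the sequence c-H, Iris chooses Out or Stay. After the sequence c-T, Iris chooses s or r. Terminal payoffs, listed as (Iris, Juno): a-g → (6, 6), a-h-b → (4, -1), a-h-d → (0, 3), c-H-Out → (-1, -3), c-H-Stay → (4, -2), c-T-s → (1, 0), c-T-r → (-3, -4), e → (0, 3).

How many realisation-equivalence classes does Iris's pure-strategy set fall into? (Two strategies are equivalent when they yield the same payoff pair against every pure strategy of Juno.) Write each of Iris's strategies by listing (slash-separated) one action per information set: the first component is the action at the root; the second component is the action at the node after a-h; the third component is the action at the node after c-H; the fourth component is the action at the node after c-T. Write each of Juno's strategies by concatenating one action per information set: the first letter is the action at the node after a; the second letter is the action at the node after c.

Iris has 24 pure strategies: a/b/Out/s, a/b/Out/r, a/b/Stay/s, a/b/Stay/r, a/d/Out/s, a/d/Out/r, a/d/Stay/s, a/d/Stay/r, c/b/Out/s, c/b/Out/r, c/b/Stay/s, c/b/Stay/r, c/d/Out/s, c/d/Out/r, c/d/Stay/s, c/d/Stay/r, e/b/Out/s, e/b/Out/r, e/b/Stay/s, e/b/Stay/r, e/d/Out/s, e/d/Out/r, e/d/Stay/s, e/d/Stay/r. Columns: gH, gT, hH, hT.
{a/b/Out/s, a/b/Out/r, a/b/Stay/s, a/b/Stay/r} → row (6,6) (6,6) (4,-1) (4,-1)
{a/d/Out/s, a/d/Out/r, a/d/Stay/s, a/d/Stay/r} → row (6,6) (6,6) (0,3) (0,3)
{c/b/Out/s, c/d/Out/s} → row (-1,-3) (1,0) (-1,-3) (1,0)
{c/b/Out/r, c/d/Out/r} → row (-1,-3) (-3,-4) (-1,-3) (-3,-4)
{c/b/Stay/s, c/d/Stay/s} → row (4,-2) (1,0) (4,-2) (1,0)
{c/b/Stay/r, c/d/Stay/r} → row (4,-2) (-3,-4) (4,-2) (-3,-4)
{e/b/Out/s, e/b/Out/r, e/b/Stay/s, e/b/Stay/r, e/d/Out/s, e/d/Out/r, e/d/Stay/s, e/d/Stay/r} → row (0,3) (0,3) (0,3) (0,3)
That's 7 distinct rows out of 24 strategies.

7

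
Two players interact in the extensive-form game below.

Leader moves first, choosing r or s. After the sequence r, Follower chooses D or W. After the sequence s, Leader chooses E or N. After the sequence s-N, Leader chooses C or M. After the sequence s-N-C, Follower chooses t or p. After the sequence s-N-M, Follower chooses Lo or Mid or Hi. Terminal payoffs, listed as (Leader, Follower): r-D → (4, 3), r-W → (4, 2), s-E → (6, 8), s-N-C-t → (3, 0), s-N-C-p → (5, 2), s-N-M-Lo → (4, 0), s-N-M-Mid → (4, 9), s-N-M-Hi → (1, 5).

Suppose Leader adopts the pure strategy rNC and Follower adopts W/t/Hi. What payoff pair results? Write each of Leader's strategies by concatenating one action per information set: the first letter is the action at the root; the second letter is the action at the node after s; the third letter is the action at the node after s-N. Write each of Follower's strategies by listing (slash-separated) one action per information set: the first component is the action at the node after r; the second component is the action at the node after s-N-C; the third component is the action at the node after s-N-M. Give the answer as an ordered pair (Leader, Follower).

Trace the play path from the root:
  Leader plays r
  Follower plays W at [r]
→ terminal payoff (4, 2).
(Leader's choice at the node after s is never reached on this path, so it doesn't affect the outcome.)

(4, 2)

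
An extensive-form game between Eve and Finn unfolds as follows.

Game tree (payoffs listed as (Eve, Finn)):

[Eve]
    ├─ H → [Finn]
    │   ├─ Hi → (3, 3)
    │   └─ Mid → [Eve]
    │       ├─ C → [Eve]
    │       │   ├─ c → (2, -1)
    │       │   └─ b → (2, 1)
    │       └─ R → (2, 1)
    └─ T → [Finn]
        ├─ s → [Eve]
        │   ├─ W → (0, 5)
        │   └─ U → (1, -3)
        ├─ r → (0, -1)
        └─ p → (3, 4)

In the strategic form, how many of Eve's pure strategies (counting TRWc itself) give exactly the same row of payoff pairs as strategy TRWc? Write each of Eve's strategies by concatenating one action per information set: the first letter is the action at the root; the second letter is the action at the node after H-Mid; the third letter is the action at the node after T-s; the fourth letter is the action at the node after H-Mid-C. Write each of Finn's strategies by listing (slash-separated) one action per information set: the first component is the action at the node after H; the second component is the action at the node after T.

4

Row for TRWc (columns Hi/s, Hi/r, Hi/p, Mid/s, Mid/r, Mid/p): (0,5) (0,-1) (3,4) (0,5) (0,-1) (3,4).
Under TRWc, Eve's choice at the node after H-Mid and at the node after H-Mid-C can never be reached regardless of what Finn does, so varying those choices leaves every outcome unchanged.
Holding the reachable choices fixed and varying the unreachable ones freely already gives 2 × 2 = 4 equivalent strategies.
No other strategy reproduces this row, so those 4 are the full class: TCWc, TCWb, TRWc, TRWb.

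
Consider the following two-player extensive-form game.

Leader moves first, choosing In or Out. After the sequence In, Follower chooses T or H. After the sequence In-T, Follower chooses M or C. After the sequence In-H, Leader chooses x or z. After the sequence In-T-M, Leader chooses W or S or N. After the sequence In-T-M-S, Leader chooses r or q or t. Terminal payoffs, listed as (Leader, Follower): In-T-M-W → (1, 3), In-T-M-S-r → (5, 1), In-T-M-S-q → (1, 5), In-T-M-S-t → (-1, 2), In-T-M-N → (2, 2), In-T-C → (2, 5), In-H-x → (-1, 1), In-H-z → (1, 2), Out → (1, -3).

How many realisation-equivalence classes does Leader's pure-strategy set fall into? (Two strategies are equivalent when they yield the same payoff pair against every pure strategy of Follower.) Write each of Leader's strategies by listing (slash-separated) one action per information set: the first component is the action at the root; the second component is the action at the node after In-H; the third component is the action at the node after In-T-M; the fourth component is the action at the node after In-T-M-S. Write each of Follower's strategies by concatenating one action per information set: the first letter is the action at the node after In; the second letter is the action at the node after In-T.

Leader has 36 pure strategies: In/x/W/r, In/x/W/q, In/x/W/t, In/x/S/r, In/x/S/q, In/x/S/t, In/x/N/r, In/x/N/q, In/x/N/t, In/z/W/r, In/z/W/q, In/z/W/t, In/z/S/r, In/z/S/q, In/z/S/t, In/z/N/r, In/z/N/q, In/z/N/t, Out/x/W/r, Out/x/W/q, Out/x/W/t, Out/x/S/r, Out/x/S/q, Out/x/S/t, Out/x/N/r, Out/x/N/q, Out/x/N/t, Out/z/W/r, Out/z/W/q, Out/z/W/t, Out/z/S/r, Out/z/S/q, Out/z/S/t, Out/z/N/r, Out/z/N/q, Out/z/N/t. Columns: TM, TC, HM, HC.
{In/x/W/r, In/x/W/q, In/x/W/t} → row (1,3) (2,5) (-1,1) (-1,1)
{In/x/S/r} → row (5,1) (2,5) (-1,1) (-1,1)
{In/x/S/q} → row (1,5) (2,5) (-1,1) (-1,1)
{In/x/S/t} → row (-1,2) (2,5) (-1,1) (-1,1)
{In/x/N/r, In/x/N/q, In/x/N/t} → row (2,2) (2,5) (-1,1) (-1,1)
{In/z/W/r, In/z/W/q, In/z/W/t} → row (1,3) (2,5) (1,2) (1,2)
{In/z/S/r} → row (5,1) (2,5) (1,2) (1,2)
{In/z/S/q} → row (1,5) (2,5) (1,2) (1,2)
{In/z/S/t} → row (-1,2) (2,5) (1,2) (1,2)
{In/z/N/r, In/z/N/q, In/z/N/t} → row (2,2) (2,5) (1,2) (1,2)
{Out/x/W/r, Out/x/W/q, Out/x/W/t, Out/x/S/r, Out/x/S/q, Out/x/S/t, Out/x/N/r, Out/x/N/q, Out/x/N/t, Out/z/W/r, Out/z/W/q, Out/z/W/t, Out/z/S/r, Out/z/S/q, Out/z/S/t, Out/z/N/r, Out/z/N/q, Out/z/N/t} → row (1,-3) (1,-3) (1,-3) (1,-3)
That's 11 distinct rows out of 36 strategies.

11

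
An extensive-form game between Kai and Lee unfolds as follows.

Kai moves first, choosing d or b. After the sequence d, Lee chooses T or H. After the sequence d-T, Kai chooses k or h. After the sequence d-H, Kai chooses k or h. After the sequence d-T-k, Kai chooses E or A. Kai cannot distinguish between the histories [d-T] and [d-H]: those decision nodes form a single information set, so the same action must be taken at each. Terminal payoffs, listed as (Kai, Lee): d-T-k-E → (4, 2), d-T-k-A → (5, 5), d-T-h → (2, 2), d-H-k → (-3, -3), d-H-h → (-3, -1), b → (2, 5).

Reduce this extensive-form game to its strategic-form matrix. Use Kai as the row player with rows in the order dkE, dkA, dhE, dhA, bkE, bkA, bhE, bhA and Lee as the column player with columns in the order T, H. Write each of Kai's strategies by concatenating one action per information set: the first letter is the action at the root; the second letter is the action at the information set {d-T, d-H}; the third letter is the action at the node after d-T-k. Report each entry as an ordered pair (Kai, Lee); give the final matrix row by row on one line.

Row dkE: T→(4,2), H→(-3,-3)
Row dkA: T→(5,5), H→(-3,-3)
Row dhE: T→(2,2), H→(-3,-1)
Row dhA: T→(2,2), H→(-3,-1)
Row bkE: T→(2,5), H→(2,5)
Row bkA: T→(2,5), H→(2,5)
Row bhE: T→(2,5), H→(2,5)
Row bhA: T→(2,5), H→(2,5)

dkE: (4,2) (-3,-3) | dkA: (5,5) (-3,-3) | dhE: (2,2) (-3,-1) | dhA: (2,2) (-3,-1) | bkE: (2,5) (2,5) | bkA: (2,5) (2,5) | bhE: (2,5) (2,5) | bhA: (2,5) (2,5)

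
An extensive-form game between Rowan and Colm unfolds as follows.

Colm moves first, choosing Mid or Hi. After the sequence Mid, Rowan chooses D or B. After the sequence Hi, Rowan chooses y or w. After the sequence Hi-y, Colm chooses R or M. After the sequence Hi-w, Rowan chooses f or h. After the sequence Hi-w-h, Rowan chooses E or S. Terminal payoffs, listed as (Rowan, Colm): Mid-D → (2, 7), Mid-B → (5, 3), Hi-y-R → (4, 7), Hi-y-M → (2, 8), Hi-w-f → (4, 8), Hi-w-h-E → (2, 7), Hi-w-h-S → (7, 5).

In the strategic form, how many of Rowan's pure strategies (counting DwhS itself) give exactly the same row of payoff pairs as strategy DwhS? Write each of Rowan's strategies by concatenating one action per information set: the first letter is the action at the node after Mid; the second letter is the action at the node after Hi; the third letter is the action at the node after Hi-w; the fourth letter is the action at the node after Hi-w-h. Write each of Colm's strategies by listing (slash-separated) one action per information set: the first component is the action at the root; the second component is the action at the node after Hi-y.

Row for DwhS (columns Mid/R, Mid/M, Hi/R, Hi/M): (2,7) (2,7) (7,5) (7,5).
Every one of Rowan's information sets is on the play path for some reply by Colm when Rowan follows DwhS.
Changing the action at any of them therefore changes at least one column, so only DwhS itself gives this row.

1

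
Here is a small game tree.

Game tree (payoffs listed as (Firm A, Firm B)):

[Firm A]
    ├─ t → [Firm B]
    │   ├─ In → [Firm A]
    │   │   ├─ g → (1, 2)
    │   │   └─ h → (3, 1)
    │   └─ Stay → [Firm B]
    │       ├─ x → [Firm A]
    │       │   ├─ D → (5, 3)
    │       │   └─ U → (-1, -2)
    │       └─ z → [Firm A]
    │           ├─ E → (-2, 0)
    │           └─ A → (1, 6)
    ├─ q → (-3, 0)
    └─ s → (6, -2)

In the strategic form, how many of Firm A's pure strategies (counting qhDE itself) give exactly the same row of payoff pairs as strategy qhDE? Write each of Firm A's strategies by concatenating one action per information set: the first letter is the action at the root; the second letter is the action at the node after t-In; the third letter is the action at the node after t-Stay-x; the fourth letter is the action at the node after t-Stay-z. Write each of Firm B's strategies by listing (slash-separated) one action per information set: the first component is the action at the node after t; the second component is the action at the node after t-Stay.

Row for qhDE (columns In/x, In/z, Stay/x, Stay/z): (-3,0) (-3,0) (-3,0) (-3,0).
Under qhDE, Firm A's choice at the node after t-In and at the node after t-Stay-x and at the node after t-Stay-z can never be reached regardless of what Firm B does, so varying those choices leaves every outcome unchanged.
Holding the reachable choices fixed and varying the unreachable ones freely already gives 2 × 2 × 2 = 8 equivalent strategies.
No other strategy reproduces this row, so those 8 are the full class: qgDE, qgDA, qgUE, qgUA, qhDE, qhDA, qhUE, qhUA.

8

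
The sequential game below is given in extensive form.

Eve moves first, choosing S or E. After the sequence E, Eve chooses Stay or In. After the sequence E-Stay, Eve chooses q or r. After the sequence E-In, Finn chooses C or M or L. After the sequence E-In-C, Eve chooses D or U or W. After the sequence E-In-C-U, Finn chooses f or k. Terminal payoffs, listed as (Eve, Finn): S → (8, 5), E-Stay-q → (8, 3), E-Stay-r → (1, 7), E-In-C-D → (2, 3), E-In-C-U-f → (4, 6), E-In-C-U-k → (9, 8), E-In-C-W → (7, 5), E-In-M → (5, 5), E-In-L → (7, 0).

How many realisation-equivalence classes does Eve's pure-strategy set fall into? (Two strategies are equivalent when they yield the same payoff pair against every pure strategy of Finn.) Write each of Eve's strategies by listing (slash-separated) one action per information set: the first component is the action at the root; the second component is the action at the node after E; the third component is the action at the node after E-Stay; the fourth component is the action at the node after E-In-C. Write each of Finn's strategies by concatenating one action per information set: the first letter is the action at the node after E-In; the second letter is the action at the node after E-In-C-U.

6

Eve has 24 pure strategies: S/Stay/q/D, S/Stay/q/U, S/Stay/q/W, S/Stay/r/D, S/Stay/r/U, S/Stay/r/W, S/In/q/D, S/In/q/U, S/In/q/W, S/In/r/D, S/In/r/U, S/In/r/W, E/Stay/q/D, E/Stay/q/U, E/Stay/q/W, E/Stay/r/D, E/Stay/r/U, E/Stay/r/W, E/In/q/D, E/In/q/U, E/In/q/W, E/In/r/D, E/In/r/U, E/In/r/W. Columns: Cf, Ck, Mf, Mk, Lf, Lk.
{S/Stay/q/D, S/Stay/q/U, S/Stay/q/W, S/Stay/r/D, S/Stay/r/U, S/Stay/r/W, S/In/q/D, S/In/q/U, S/In/q/W, S/In/r/D, S/In/r/U, S/In/r/W} → row (8,5) (8,5) (8,5) (8,5) (8,5) (8,5)
{E/Stay/q/D, E/Stay/q/U, E/Stay/q/W} → row (8,3) (8,3) (8,3) (8,3) (8,3) (8,3)
{E/Stay/r/D, E/Stay/r/U, E/Stay/r/W} → row (1,7) (1,7) (1,7) (1,7) (1,7) (1,7)
{E/In/q/D, E/In/r/D} → row (2,3) (2,3) (5,5) (5,5) (7,0) (7,0)
{E/In/q/U, E/In/r/U} → row (4,6) (9,8) (5,5) (5,5) (7,0) (7,0)
{E/In/q/W, E/In/r/W} → row (7,5) (7,5) (5,5) (5,5) (7,0) (7,0)
That's 6 distinct rows out of 24 strategies.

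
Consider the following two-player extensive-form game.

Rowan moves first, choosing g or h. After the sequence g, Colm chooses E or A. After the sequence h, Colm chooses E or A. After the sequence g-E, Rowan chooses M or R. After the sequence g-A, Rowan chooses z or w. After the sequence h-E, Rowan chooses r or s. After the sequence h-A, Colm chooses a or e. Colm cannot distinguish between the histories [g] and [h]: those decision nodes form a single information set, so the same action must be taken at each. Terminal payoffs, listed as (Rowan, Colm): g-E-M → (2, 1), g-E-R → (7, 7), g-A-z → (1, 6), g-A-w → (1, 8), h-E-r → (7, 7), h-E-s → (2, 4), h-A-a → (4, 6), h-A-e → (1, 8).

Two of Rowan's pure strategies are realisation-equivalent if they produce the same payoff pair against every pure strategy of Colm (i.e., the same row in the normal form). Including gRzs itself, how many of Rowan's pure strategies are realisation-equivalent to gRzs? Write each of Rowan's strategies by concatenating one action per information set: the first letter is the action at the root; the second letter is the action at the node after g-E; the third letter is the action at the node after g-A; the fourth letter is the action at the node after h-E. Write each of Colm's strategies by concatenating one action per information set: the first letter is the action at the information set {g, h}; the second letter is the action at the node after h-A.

Row for gRzs (columns Ea, Ee, Aa, Ae): (7,7) (7,7) (1,6) (1,6).
Under gRzs, Rowan's choice at the node after h-E can never be reached regardless of what Colm does, so varying those choices leaves every outcome unchanged.
Holding the reachable choices fixed and varying the unreachable one freely already gives 2 equivalent strategies.
No other strategy reproduces this row, so those 2 are the full class: gRzr, gRzs.

2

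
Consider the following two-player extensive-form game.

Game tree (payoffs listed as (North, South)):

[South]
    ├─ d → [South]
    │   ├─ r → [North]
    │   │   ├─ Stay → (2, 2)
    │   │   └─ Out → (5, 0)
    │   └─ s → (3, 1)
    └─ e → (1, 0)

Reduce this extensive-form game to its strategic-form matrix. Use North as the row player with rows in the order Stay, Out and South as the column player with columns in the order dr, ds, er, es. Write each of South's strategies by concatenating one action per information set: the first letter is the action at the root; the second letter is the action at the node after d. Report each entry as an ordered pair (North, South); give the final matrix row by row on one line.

Row Stay: dr→(2,2), ds→(3,1), er→(1,0), es→(1,0)
Row Out: dr→(5,0), ds→(3,1), er→(1,0), es→(1,0)

Stay: (2,2) (3,1) (1,0) (1,0) | Out: (5,0) (3,1) (1,0) (1,0)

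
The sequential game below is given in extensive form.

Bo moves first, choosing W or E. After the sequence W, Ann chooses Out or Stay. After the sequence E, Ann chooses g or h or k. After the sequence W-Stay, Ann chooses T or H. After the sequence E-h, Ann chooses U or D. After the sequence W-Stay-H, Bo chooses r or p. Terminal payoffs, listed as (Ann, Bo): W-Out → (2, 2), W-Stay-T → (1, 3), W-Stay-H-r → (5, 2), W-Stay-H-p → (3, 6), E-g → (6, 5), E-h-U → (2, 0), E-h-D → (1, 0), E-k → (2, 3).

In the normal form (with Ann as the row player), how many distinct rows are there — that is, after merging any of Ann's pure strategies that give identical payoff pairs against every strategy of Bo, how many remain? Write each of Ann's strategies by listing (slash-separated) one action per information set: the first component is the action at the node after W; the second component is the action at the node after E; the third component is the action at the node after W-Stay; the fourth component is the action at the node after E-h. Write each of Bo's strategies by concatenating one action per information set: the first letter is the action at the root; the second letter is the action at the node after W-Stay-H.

12

Ann has 24 pure strategies: Out/g/T/U, Out/g/T/D, Out/g/H/U, Out/g/H/D, Out/h/T/U, Out/h/T/D, Out/h/H/U, Out/h/H/D, Out/k/T/U, Out/k/T/D, Out/k/H/U, Out/k/H/D, Stay/g/T/U, Stay/g/T/D, Stay/g/H/U, Stay/g/H/D, Stay/h/T/U, Stay/h/T/D, Stay/h/H/U, Stay/h/H/D, Stay/k/T/U, Stay/k/T/D, Stay/k/H/U, Stay/k/H/D. Columns: Wr, Wp, Er, Ep.
{Out/g/T/U, Out/g/T/D, Out/g/H/U, Out/g/H/D} → row (2,2) (2,2) (6,5) (6,5)
{Out/h/T/U, Out/h/H/U} → row (2,2) (2,2) (2,0) (2,0)
{Out/h/T/D, Out/h/H/D} → row (2,2) (2,2) (1,0) (1,0)
{Out/k/T/U, Out/k/T/D, Out/k/H/U, Out/k/H/D} → row (2,2) (2,2) (2,3) (2,3)
{Stay/g/T/U, Stay/g/T/D} → row (1,3) (1,3) (6,5) (6,5)
{Stay/g/H/U, Stay/g/H/D} → row (5,2) (3,6) (6,5) (6,5)
{Stay/h/T/U} → row (1,3) (1,3) (2,0) (2,0)
{Stay/h/T/D} → row (1,3) (1,3) (1,0) (1,0)
{Stay/h/H/U} → row (5,2) (3,6) (2,0) (2,0)
{Stay/h/H/D} → row (5,2) (3,6) (1,0) (1,0)
{Stay/k/T/U, Stay/k/T/D} → row (1,3) (1,3) (2,3) (2,3)
{Stay/k/H/U, Stay/k/H/D} → row (5,2) (3,6) (2,3) (2,3)
That's 12 distinct rows out of 24 strategies.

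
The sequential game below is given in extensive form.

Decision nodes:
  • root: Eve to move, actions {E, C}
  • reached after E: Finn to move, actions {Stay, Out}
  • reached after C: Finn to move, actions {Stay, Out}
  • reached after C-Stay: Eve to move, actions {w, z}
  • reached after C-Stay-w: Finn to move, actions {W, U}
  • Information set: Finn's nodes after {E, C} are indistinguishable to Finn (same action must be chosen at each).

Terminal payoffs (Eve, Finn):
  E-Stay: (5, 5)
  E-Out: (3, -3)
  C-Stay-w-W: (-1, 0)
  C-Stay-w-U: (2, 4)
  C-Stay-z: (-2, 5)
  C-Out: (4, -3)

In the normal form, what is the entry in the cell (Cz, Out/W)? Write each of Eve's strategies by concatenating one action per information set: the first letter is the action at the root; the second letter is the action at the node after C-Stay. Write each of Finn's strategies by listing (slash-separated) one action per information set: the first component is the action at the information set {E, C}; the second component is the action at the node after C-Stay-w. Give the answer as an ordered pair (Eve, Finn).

(4, -3)

Trace the play path from the root:
  Eve plays C
  Finn plays Out at [C]
→ terminal payoff (4, -3).
(Eve's choice at the node after C-Stay is never reached on this path, so it doesn't affect the outcome.)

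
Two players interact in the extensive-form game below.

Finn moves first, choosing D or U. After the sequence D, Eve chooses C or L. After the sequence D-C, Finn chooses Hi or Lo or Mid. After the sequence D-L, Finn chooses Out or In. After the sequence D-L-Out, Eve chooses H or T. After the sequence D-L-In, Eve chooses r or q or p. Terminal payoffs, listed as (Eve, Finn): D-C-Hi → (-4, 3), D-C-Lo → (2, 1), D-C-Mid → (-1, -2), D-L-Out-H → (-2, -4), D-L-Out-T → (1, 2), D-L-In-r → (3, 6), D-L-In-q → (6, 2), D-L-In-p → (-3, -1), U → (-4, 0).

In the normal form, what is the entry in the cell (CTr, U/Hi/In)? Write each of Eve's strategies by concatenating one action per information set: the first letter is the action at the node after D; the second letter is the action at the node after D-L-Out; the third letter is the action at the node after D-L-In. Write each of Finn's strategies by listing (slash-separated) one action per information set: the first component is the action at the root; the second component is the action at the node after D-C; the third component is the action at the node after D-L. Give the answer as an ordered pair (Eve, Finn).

Trace the play path from the root:
  Finn plays U
→ terminal payoff (-4, 0).
(Eve's choice at the node after D is never reached on this path, so it doesn't affect the outcome.)

(-4, 0)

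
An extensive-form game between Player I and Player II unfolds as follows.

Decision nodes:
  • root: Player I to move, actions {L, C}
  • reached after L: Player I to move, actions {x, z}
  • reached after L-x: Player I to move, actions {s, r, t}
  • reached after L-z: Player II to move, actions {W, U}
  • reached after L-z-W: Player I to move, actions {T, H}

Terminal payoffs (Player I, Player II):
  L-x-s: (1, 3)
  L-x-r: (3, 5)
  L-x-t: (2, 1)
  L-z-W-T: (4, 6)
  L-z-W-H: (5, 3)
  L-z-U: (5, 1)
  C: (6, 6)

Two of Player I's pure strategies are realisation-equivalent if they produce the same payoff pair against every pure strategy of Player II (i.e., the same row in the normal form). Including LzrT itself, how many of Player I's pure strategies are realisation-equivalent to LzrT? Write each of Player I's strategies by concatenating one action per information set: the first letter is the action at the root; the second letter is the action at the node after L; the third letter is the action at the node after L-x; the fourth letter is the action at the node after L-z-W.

Row for LzrT (columns W, U): (4,6) (5,1).
Under LzrT, Player I's choice at the node after L-x can never be reached regardless of what Player II does, so varying those choices leaves every outcome unchanged.
Holding the reachable choices fixed and varying the unreachable one freely already gives 3 equivalent strategies.
No other strategy reproduces this row, so those 3 are the full class: LzsT, LzrT, LztT.

3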